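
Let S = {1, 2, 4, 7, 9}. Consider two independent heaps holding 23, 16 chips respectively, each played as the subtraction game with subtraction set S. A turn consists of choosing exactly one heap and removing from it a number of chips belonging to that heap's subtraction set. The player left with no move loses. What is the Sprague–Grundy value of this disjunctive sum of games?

All heaps use S = {1, 2, 4, 7, 9}:
n :  0  1  2  3  4  5  6  7  8  9 10 11 12 13 14 15 16 17 18 19 20 21 22 23
G :  0  1  2  0  1  2  0  1  2  3  4  0  1  2  0  1  2  0  1  2  3  4  0  1
Heap A: G(23) = 1.
Heap B: G(16) = 2.
Combined Grundy value = 1 ⊕ 2 = 3.

3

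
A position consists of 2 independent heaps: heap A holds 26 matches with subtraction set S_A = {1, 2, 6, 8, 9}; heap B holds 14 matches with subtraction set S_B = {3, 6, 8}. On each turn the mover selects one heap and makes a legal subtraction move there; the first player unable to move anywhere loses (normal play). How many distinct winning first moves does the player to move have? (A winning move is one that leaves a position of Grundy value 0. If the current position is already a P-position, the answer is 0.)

4

Heap A, S = {1, 2, 6, 8, 9}:
n :  0  1  2  3  4  5  6  7  8  9 10 11 12 13 14 15 16 17 18 19 20 21 22 23 24 25 26
G :  0  1  2  0  1  2  3  0  1  2  0  1  2  3  0  1  2  0  1  2  3  0  1  2  0  1  2
G_A(26) = 2.
Heap B, S = {3, 6, 8}:
n :  0  1  2  3  4  5  6  7  8  9 10 11 12 13 14
G :  0  0  0  1  1  1  2  2  2  3  3  0  0  0  1
G_B(14) = 1.
Combined Grundy value = 2 ⊕ 1 = 3.
A winning move leaves total XOR = 0, i.e. changes one component's Grundy value g to g ⊕ X where X is the current total.
Heap A: need g' = 2⊕3 = 1. Options: 26−1→G=1, 26−2→G=0, 26−6→G=3, 26−8→G=1, 26−9→G=0. Hits: 2.
Heap B: need g' = 1⊕3 = 2. Options: 14−3→G=0, 14−6→G=2, 14−8→G=2. Hits: 2.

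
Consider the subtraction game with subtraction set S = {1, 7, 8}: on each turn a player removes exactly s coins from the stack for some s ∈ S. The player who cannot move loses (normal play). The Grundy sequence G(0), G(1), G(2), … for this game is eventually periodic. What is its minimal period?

G(0) = 0
G(1) = mex{0} = 1
G(2) = mex{1} = 0
G(3) = mex{0} = 1
G(4) = mex{1} = 0
G(5) = mex{0} = 1
G(6) = mex{1} = 0
G(7) = mex{0,0} = 1
G(8) = mex{1,1,0} = 2
G(9) = mex{2,0,1} = 3
G(10) = mex{3,1,0} = 2
G(11) = mex{2,0,1} = 3
G(12) = mex{3,1,0} = 2
G(13) = mex{2,0,1} = 3
G(14) = mex{3,1,0} = 2
G(15) = mex{2,2,1} = 0
G(16) = mex{0,3,2} = 1
G(17) = mex{1,2,3} = 0
G(18) = mex{0,3,2} = 1
G(19) = mex{1,2,3} = 0
G(20) = mex{0,3,2} = 1
G(21) = mex{1,2,3} = 0
G(22) = mex{0,0,2} = 1
G(23) = mex{1,1,0} = 2
G(24) = mex{2,0,1} = 3
G(25) = mex{3,1,0} = 2
G(26) = mex{2,0,1} = 3
G(27) = mex{3,1,0} = 2
G(28) = mex{2,0,1} = 3
G(29) = mex{3,1,0} = 2
G(30) = mex{2,2,1} = 0
G(31) = mex{0,3,2} = 1
G(n+15) = G(n) holds for n = 0,…,7 (a full window of length max(S) = 8), so the sequence is purely periodic with period 15.

15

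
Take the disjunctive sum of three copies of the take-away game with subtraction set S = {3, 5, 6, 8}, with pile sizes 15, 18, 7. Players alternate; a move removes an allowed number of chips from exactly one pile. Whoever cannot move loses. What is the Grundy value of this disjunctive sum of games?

1

All piles use S = {3, 5, 6, 8}:
G(0) = 0
G(1) = mex{} = 0
G(2) = mex{} = 0
G(3) = mex{0} = 1
G(4) = mex{0} = 1
G(5) = mex{0,0} = 1
G(6) = mex{1,0,0} = 2
G(7) = mex{1,0,0} = 2
G(8) = mex{1,1,0,0} = 2
G(9) = mex{2,1,1,0} = 3
G(10) = mex{2,1,1,0} = 3
G(11) = mex{2,2,1,1} = 0
G(12) = mex{3,2,2,1} = 0
G(13) = mex{3,2,2,1} = 0
G(14) = mex{0,3,2,2} = 1
G(15) = mex{0,3,3,2} = 1
G(16) = mex{0,0,3,2} = 1
G(17) = mex{1,0,0,3} = 2
G(18) = mex{1,0,0,3} = 2
Pile A: G(15) = 1.
Pile B: G(18) = 2.
Pile C: G(7) = 2.
Combined Grundy value = 1 ⊕ 2 ⊕ 2 = 1.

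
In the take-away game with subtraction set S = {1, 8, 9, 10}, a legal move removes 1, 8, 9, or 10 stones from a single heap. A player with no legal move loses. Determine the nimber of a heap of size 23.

0

G(0) = 0
G(1) = mex{0} = 1
G(2) = mex{1} = 0
G(3) = mex{0} = 1
G(4) = mex{1} = 0
G(5) = mex{0} = 1
G(6) = mex{1} = 0
G(7) = mex{0} = 1
G(8) = mex{1,0} = 2
G(9) = mex{2,1,0} = 3
G(10) = mex{3,0,1,0} = 2
G(11) = mex{2,1,0,1} = 3
G(12) = mex{3,0,1,0} = 2
G(13) = mex{2,1,0,1} = 3
G(14) = mex{3,0,1,0} = 2
G(15) = mex{2,1,0,1} = 3
G(16) = mex{3,2,1,0} = 4
G(17) = mex{4,3,2,1} = 0
G(18) = mex{0,2,3,2} = 1
G(19) = mex{1,3,2,3} = 0
G(20) = mex{0,2,3,2} = 1
G(21) = mex{1,3,2,3} = 0
G(22) = mex{0,2,3,2} = 1
G(23) = mex{1,3,2,3} = 0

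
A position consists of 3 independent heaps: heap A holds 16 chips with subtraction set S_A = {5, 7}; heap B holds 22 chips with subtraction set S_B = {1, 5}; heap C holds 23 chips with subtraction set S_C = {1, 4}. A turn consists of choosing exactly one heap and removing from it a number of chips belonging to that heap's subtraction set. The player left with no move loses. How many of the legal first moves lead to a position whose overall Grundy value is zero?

Heap A, S = {5, 7}:
n :  0  1  2  3  4  5  6  7  8  9 10 11 12 13 14 15 16
G :  0  0  0  0  0  1  1  1  1  1  2  2  0  0  0  0  0
G_A(16) = 0.
Heap B, S = {1, 5}:
G(0) = 0
G(1) = mex{0} = 1
G(2) = mex{1} = 0
G(3) = mex{0} = 1
G(4) = mex{1} = 0
G(5) = mex{0,0} = 1
G(6) = mex{1,1} = 0
G(7) = mex{0,0} = 1
G(8) = mex{1,1} = 0
G(9) = mex{0,0} = 1
G(10) = mex{1,1} = 0
G(11) = mex{0,0} = 1
G(12) = mex{1,1} = 0
G(13) = mex{0,0} = 1
G(14) = mex{1,1} = 0
G(15) = mex{0,0} = 1
G(16) = mex{1,1} = 0
G(17) = mex{0,0} = 1
G(18) = mex{1,1} = 0
G(19) = mex{0,0} = 1
G(20) = mex{1,1} = 0
G(21) = mex{0,0} = 1
G(22) = mex{1,1} = 0
G_B(22) = 0.
Heap C, S = {1, 4}:
n :  0  1  2  3  4  5  6  7  8  9 10 11 12 13 14 15 16 17 18 19 20 21 22 23
G :  0  1  0  1  2  0  1  0  1  2  0  1  0  1  2  0  1  0  1  2  0  1  0  1
G_C(23) = 1.
Combined Grundy value = 0 ⊕ 0 ⊕ 1 = 1.
A winning move leaves total XOR = 0, i.e. changes one component's Grundy value g to g ⊕ X where X is the current total.
Heap A: need g' = 0⊕1 = 1. Options: 16−5→G=2, 16−7→G=1. Hits: 1.
Heap B: need g' = 0⊕1 = 1. Options: 22−1→G=1, 22−5→G=1. Hits: 2.
Heap C: need g' = 1⊕1 = 0. Options: 23−1→G=0, 23−4→G=2. Hits: 1.

4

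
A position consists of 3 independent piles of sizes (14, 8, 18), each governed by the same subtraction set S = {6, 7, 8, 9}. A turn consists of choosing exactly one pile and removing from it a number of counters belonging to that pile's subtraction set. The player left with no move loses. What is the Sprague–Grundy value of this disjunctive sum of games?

3

All piles use S = {6, 7, 8, 9}:
G(0) = 0
G(1) = mex{} = 0
G(2) = mex{} = 0
G(3) = mex{} = 0
G(4) = mex{} = 0
G(5) = mex{} = 0
G(6) = mex{0} = 1
G(7) = mex{0,0} = 1
G(8) = mex{0,0,0} = 1
G(9) = mex{0,0,0,0} = 1
G(10) = mex{0,0,0,0} = 1
G(11) = mex{0,0,0,0} = 1
G(12) = mex{1,0,0,0} = 2
G(13) = mex{1,1,0,0} = 2
G(14) = mex{1,1,1,0} = 2
G(15) = mex{1,1,1,1} = 0
G(16) = mex{1,1,1,1} = 0
G(17) = mex{1,1,1,1} = 0
G(18) = mex{2,1,1,1} = 0
Pile A: G(14) = 2.
Pile B: G(8) = 1.
Pile C: G(18) = 0.
Combined Grundy value = 2 ⊕ 1 ⊕ 0 = 3.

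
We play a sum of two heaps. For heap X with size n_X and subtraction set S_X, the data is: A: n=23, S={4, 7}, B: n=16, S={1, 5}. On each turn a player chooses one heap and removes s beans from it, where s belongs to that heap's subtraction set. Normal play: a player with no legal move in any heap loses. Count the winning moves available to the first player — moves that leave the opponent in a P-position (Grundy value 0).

0

Heap A, S = {4, 7}:
G(0) = 0
G(1) = mex{} = 0
G(2) = mex{} = 0
G(3) = mex{} = 0
G(4) = mex{0} = 1
G(5) = mex{0} = 1
G(6) = mex{0} = 1
G(7) = mex{0,0} = 1
G(8) = mex{1,0} = 2
G(9) = mex{1,0} = 2
G(10) = mex{1,0} = 2
G(11) = mex{1,1} = 0
G(12) = mex{2,1} = 0
G(13) = mex{2,1} = 0
G(14) = mex{2,1} = 0
G(15) = mex{0,2} = 1
G(16) = mex{0,2} = 1
G(17) = mex{0,2} = 1
G(18) = mex{0,0} = 1
G(19) = mex{1,0} = 2
G(20) = mex{1,0} = 2
G(21) = mex{1,0} = 2
G(22) = mex{1,1} = 0
G(23) = mex{2,1} = 0
G_A(23) = 0.
Heap B, S = {1, 5}:
G(0) = 0
G(1) = mex{0} = 1
G(2) = mex{1} = 0
G(3) = mex{0} = 1
G(4) = mex{1} = 0
G(5) = mex{0,0} = 1
G(6) = mex{1,1} = 0
G(7) = mex{0,0} = 1
G(8) = mex{1,1} = 0
G(9) = mex{0,0} = 1
G(10) = mex{1,1} = 0
G(11) = mex{0,0} = 1
G(12) = mex{1,1} = 0
G(13) = mex{0,0} = 1
G(14) = mex{1,1} = 0
G(15) = mex{0,0} = 1
G(16) = mex{1,1} = 0
G_B(16) = 0.
Combined Grundy value = 0 ⊕ 0 = 0.
A winning move leaves total XOR = 0, i.e. changes one component's Grundy value g to g ⊕ X where X is the current total.
Heap A: target g' = 0⊕0 = 0, but every legal move changes the Grundy value (mex property), so 0 moves.
Heap B: target g' = 0⊕0 = 0, but every legal move changes the Grundy value (mex property), so 0 moves.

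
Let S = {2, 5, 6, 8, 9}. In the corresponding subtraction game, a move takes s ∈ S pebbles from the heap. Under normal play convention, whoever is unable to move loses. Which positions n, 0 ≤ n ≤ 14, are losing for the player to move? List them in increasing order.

G(0) = 0
G(1) = mex{} = 0
G(2) = mex{0} = 1
G(3) = mex{0} = 1
G(4) = mex{1} = 0
G(5) = mex{1,0} = 2
G(6) = mex{0,0,0} = 1
G(7) = mex{2,1,0} = 3
G(8) = mex{1,1,1,0} = 2
G(9) = mex{3,0,1,0,0} = 2
G(10) = mex{2,2,0,1,0} = 3
G(11) = mex{2,1,2,1,1} = 0
G(12) = mex{3,3,1,0,1} = 2
G(13) = mex{0,2,3,2,0} = 1
G(14) = mex{2,2,2,1,2} = 0
P-positions are exactly the n with G(n) = 0.

0, 1, 4, 11, 14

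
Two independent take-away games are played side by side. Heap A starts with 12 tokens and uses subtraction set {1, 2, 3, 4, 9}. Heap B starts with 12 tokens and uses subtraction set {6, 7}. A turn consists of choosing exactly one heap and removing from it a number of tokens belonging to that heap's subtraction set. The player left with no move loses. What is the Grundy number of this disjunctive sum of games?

0

Heap A, S = {1, 2, 3, 4, 9}:
G(0) = 0
G(1) = mex{0} = 1
G(2) = mex{1,0} = 2
G(3) = mex{2,1,0} = 3
G(4) = mex{3,2,1,0} = 4
G(5) = mex{4,3,2,1} = 0
G(6) = mex{0,4,3,2} = 1
G(7) = mex{1,0,4,3} = 2
G(8) = mex{2,1,0,4} = 3
G(9) = mex{3,2,1,0,0} = 4
G(10) = mex{4,3,2,1,1} = 0
G(11) = mex{0,4,3,2,2} = 1
G(12) = mex{1,0,4,3,3} = 2
G_A(12) = 2.
Heap B, S = {6, 7}:
G(0) = 0
G(1) = mex{} = 0
G(2) = mex{} = 0
G(3) = mex{} = 0
G(4) = mex{} = 0
G(5) = mex{} = 0
G(6) = mex{0} = 1
G(7) = mex{0,0} = 1
G(8) = mex{0,0} = 1
G(9) = mex{0,0} = 1
G(10) = mex{0,0} = 1
G(11) = mex{0,0} = 1
G(12) = mex{1,0} = 2
G_B(12) = 2.
Combined Grundy value = 2 ⊕ 2 = 0.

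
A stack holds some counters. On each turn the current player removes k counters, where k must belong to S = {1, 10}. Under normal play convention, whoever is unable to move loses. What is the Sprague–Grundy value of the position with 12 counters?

n :  0  1  2  3  4  5  6  7  8  9 10 11 12
G :  0  1  0  1  0  1  0  1  0  1  2  0  1

1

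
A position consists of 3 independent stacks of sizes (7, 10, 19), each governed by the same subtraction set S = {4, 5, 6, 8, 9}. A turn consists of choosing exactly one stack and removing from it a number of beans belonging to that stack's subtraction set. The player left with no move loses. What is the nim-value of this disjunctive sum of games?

2

All stacks use S = {4, 5, 6, 8, 9}:
n :  0  1  2  3  4  5  6  7  8  9 10 11 12 13 14 15 16 17 18 19
G :  0  0  0  0  1  1  1  1  2  2  2  2  3  0  0  0  0  1  1  1
Stack A: G(7) = 1.
Stack B: G(10) = 2.
Stack C: G(19) = 1.
Combined Grundy value = 1 ⊕ 2 ⊕ 1 = 2.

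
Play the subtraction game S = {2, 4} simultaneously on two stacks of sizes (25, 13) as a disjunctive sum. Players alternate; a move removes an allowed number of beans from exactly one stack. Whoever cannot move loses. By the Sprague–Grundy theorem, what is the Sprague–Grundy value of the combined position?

All stacks use S = {2, 4}:
n :  0  1  2  3  4  5  6  7  8  9 10 11 12 13 14 15 16 17 18 19 20 21 22 23 24 25
G :  0  0  1  1  2  2  0  0  1  1  2  2  0  0  1  1  2  2  0  0  1  1  2  2  0  0
Stack A: G(25) = 0.
Stack B: G(13) = 0.
Combined Grundy value = 0 ⊕ 0 = 0.

0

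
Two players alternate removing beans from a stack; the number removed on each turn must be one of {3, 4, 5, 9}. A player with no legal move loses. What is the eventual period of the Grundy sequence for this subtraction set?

n :  0  1  2  3  4  5  6  7  8  9 10 11 12 13 14 15 16 17 18 19 20 21 22 23 24 25 26 27 28 29
G :  0  0  0  1  1  1  2  2  0  3  3  1  4  2  0  0  0  1  1  1  2  2  0  3  3  1  4  2  0  0
G(n+14) = G(n) holds for n = 0,…,8 (a full window of length max(S) = 9), so the sequence is purely periodic with period 14.

14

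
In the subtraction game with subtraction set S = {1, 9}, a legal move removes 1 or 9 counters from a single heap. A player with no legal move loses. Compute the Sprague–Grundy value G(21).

G(0) = 0
G(1) = mex{0} = 1
G(2) = mex{1} = 0
G(3) = mex{0} = 1
G(4) = mex{1} = 0
G(5) = mex{0} = 1
G(6) = mex{1} = 0
G(7) = mex{0} = 1
G(8) = mex{1} = 0
G(9) = mex{0,0} = 1
G(10) = mex{1,1} = 0
G(11) = mex{0,0} = 1
G(12) = mex{1,1} = 0
G(13) = mex{0,0} = 1
G(14) = mex{1,1} = 0
G(15) = mex{0,0} = 1
G(16) = mex{1,1} = 0
G(17) = mex{0,0} = 1
G(18) = mex{1,1} = 0
G(19) = mex{0,0} = 1
G(20) = mex{1,1} = 0
G(21) = mex{0,0} = 1

1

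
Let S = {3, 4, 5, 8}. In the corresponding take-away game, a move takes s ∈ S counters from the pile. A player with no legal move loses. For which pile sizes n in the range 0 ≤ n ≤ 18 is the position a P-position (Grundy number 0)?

n :  0  1  2  3  4  5  6  7  8  9 10 11 12 13 14 15 16 17 18
G :  0  0  0  1  1  1  2  2  2  3  3  0  0  0  1  1  1  2  2
P-positions are exactly the n with G(n) = 0.

0, 1, 2, 11, 12, 13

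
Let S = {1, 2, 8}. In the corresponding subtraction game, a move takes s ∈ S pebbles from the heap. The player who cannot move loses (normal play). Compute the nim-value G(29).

G(0) = 0
G(1) = mex{0} = 1
G(2) = mex{1,0} = 2
G(3) = mex{2,1} = 0
G(4) = mex{0,2} = 1
G(5) = mex{1,0} = 2
G(6) = mex{2,1} = 0
G(7) = mex{0,2} = 1
G(8) = mex{1,0,0} = 2
G(9) = mex{2,1,1} = 0
G(10) = mex{0,2,2} = 1
G(11) = mex{1,0,0} = 2
G(12) = mex{2,1,1} = 0
G(13) = mex{0,2,2} = 1
G(14) = mex{1,0,0} = 2
G(15) = mex{2,1,1} = 0
G(16) = mex{0,2,2} = 1
G(17) = mex{1,0,0} = 2
G(18) = mex{2,1,1} = 0
G(19) = mex{0,2,2} = 1
G(20) = mex{1,0,0} = 2
G(21) = mex{2,1,1} = 0
G(22) = mex{0,2,2} = 1
G(23) = mex{1,0,0} = 2
G(24) = mex{2,1,1} = 0
G(25) = mex{0,2,2} = 1
G(26) = mex{1,0,0} = 2
G(27) = mex{2,1,1} = 0
G(28) = mex{0,2,2} = 1
G(29) = mex{1,0,0} = 2

2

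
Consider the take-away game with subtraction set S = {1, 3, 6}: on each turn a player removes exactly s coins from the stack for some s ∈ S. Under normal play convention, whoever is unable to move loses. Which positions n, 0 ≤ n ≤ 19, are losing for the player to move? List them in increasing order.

n :  0  1  2  3  4  5  6  7  8  9 10 11 12 13 14 15 16 17 18 19
G :  0  1  0  1  0  1  2  3  2  0  1  0  1  0  1  2  3  2  0  1
P-positions are exactly the n with G(n) = 0.

0, 2, 4, 9, 11, 13, 18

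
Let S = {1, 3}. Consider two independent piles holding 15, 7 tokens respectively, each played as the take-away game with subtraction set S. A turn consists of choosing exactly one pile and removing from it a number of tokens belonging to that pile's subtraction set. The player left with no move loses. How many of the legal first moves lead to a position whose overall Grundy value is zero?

0

All piles use S = {1, 3}:
G(0) = 0
G(1) = mex{0} = 1
G(2) = mex{1} = 0
G(3) = mex{0,0} = 1
G(4) = mex{1,1} = 0
G(5) = mex{0,0} = 1
G(6) = mex{1,1} = 0
G(7) = mex{0,0} = 1
G(8) = mex{1,1} = 0
G(9) = mex{0,0} = 1
G(10) = mex{1,1} = 0
G(11) = mex{0,0} = 1
G(12) = mex{1,1} = 0
G(13) = mex{0,0} = 1
G(14) = mex{1,1} = 0
G(15) = mex{0,0} = 1
Pile A: G(15) = 1.
Pile B: G(7) = 1.
Combined Grundy value = 1 ⊕ 1 = 0.
A winning move leaves total XOR = 0, i.e. changes one component's Grundy value g to g ⊕ X where X is the current total.
Pile A: target g' = 1⊕0 = 1, but every legal move changes the Grundy value (mex property), so 0 moves.
Pile B: target g' = 1⊕0 = 1, but every legal move changes the Grundy value (mex property), so 0 moves.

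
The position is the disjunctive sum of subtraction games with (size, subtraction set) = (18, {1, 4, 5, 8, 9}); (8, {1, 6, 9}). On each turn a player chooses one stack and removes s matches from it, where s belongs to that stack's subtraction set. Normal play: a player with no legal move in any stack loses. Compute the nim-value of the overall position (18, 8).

Stack A, S = {1, 4, 5, 8, 9}:
n :  0  1  2  3  4  5  6  7  8  9 10 11 12 13 14 15 16 17 18
G :  0  1  0  1  2  3  2  3  4  5  4  5  0  1  0  1  2  3  2
G_A(18) = 2.
Stack B, S = {1, 6, 9}:
n : 0 1 2 3 4 5 6 7 8
G : 0 1 0 1 0 1 2 0 1
G_B(8) = 1.
Combined Grundy value = 2 ⊕ 1 = 3.

3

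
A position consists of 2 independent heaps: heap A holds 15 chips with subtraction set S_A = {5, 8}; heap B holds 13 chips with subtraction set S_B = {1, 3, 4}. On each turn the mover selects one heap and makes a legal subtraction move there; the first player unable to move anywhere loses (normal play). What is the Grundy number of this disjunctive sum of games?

Heap A, S = {5, 8}:
G(0) = 0
G(1) = mex{} = 0
G(2) = mex{} = 0
G(3) = mex{} = 0
G(4) = mex{} = 0
G(5) = mex{0} = 1
G(6) = mex{0} = 1
G(7) = mex{0} = 1
G(8) = mex{0,0} = 1
G(9) = mex{0,0} = 1
G(10) = mex{1,0} = 2
G(11) = mex{1,0} = 2
G(12) = mex{1,0} = 2
G(13) = mex{1,1} = 0
G(14) = mex{1,1} = 0
G(15) = mex{2,1} = 0
G_A(15) = 0.
Heap B, S = {1, 3, 4}:
n :  0  1  2  3  4  5  6  7  8  9 10 11 12 13
G :  0  1  0  1  2  3  2  0  1  0  1  2  3  2
G_B(13) = 2.
Combined Grundy value = 0 ⊕ 2 = 2.

2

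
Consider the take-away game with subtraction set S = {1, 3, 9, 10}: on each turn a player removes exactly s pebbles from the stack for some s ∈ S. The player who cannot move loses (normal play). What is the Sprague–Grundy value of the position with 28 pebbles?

1

n :  0  1  2  3  4  5  6  7  8  9 10 11 12 13 14 15 16 17 18 19 20 21 22 23 24 25 26 27 28
G :  0  1  0  1  0  1  0  1  0  1  2  3  2  3  2  3  2  3  2  0  1  0  1  0  1  0  1  0  1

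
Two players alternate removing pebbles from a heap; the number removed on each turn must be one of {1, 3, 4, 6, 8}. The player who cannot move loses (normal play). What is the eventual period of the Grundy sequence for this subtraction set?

7

G(0) = 0
G(1) = mex{0} = 1
G(2) = mex{1} = 0
G(3) = mex{0,0} = 1
G(4) = mex{1,1,0} = 2
G(5) = mex{2,0,1} = 3
G(6) = mex{3,1,0,0} = 2
G(7) = mex{2,2,1,1} = 0
G(8) = mex{0,3,2,0,0} = 1
G(9) = mex{1,2,3,1,1} = 0
G(10) = mex{0,0,2,2,0} = 1
G(11) = mex{1,1,0,3,1} = 2
G(12) = mex{2,0,1,2,2} = 3
G(13) = mex{3,1,0,0,3} = 2
G(14) = mex{2,2,1,1,2} = 0
G(15) = mex{0,3,2,0,0} = 1
G(16) = mex{1,2,3,1,1} = 0
G(n+7) = G(n) holds for n = 0,…,7 (a full window of length max(S) = 8), so the sequence is purely periodic with period 7.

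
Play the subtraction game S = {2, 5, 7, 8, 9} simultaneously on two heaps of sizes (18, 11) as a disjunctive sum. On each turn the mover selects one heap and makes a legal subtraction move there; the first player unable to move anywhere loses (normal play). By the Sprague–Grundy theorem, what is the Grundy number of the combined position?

All heaps use S = {2, 5, 7, 8, 9}:
n :  0  1  2  3  4  5  6  7  8  9 10 11 12 13 14 15 16 17 18
G :  0  0  1  1  0  2  1  3  2  2  3  3  4  4  0  0  1  1  0
Heap A: G(18) = 0.
Heap B: G(11) = 3.
Combined Grundy value = 0 ⊕ 3 = 3.

3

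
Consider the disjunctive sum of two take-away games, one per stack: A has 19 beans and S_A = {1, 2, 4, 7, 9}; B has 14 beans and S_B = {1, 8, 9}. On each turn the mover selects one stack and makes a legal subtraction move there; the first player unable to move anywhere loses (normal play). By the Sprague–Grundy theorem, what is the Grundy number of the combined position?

Stack A, S = {1, 2, 4, 7, 9}:
G(0) = 0
G(1) = mex{0} = 1
G(2) = mex{1,0} = 2
G(3) = mex{2,1} = 0
G(4) = mex{0,2,0} = 1
G(5) = mex{1,0,1} = 2
G(6) = mex{2,1,2} = 0
G(7) = mex{0,2,0,0} = 1
G(8) = mex{1,0,1,1} = 2
G(9) = mex{2,1,2,2,0} = 3
G(10) = mex{3,2,0,0,1} = 4
G(11) = mex{4,3,1,1,2} = 0
G(12) = mex{0,4,2,2,0} = 1
G(13) = mex{1,0,3,0,1} = 2
G(14) = mex{2,1,4,1,2} = 0
G(15) = mex{0,2,0,2,0} = 1
G(16) = mex{1,0,1,3,1} = 2
G(17) = mex{2,1,2,4,2} = 0
G(18) = mex{0,2,0,0,3} = 1
G(19) = mex{1,0,1,1,4} = 2
G_A(19) = 2.
Stack B, S = {1, 8, 9}:
n :  0  1  2  3  4  5  6  7  8  9 10 11 12 13 14
G :  0  1  0  1  0  1  0  1  2  3  2  3  2  3  2
G_B(14) = 2.
Combined Grundy value = 2 ⊕ 2 = 0.

0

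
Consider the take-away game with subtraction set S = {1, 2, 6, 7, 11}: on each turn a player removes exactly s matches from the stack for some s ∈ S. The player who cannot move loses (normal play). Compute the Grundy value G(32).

G(0) = 0
G(1) = mex{0} = 1
G(2) = mex{1,0} = 2
G(3) = mex{2,1} = 0
G(4) = mex{0,2} = 1
G(5) = mex{1,0} = 2
G(6) = mex{2,1,0} = 3
G(7) = mex{3,2,1,0} = 4
G(8) = mex{4,3,2,1} = 0
G(9) = mex{0,4,0,2} = 1
G(10) = mex{1,0,1,0} = 2
G(11) = mex{2,1,2,1,0} = 3
G(12) = mex{3,2,3,2,1} = 0
G(13) = mex{0,3,4,3,2} = 1
G(14) = mex{1,0,0,4,0} = 2
G(15) = mex{2,1,1,0,1} = 3
G(16) = mex{3,2,2,1,2} = 0
G(17) = mex{0,3,3,2,3} = 1
G(18) = mex{1,0,0,3,4} = 2
G(19) = mex{2,1,1,0,0} = 3
G(20) = mex{3,2,2,1,1} = 0
G(21) = mex{0,3,3,2,2} = 1
G(22) = mex{1,0,0,3,3} = 2
G(23) = mex{2,1,1,0,0} = 3
G(24) = mex{3,2,2,1,1} = 0
G(25) = mex{0,3,3,2,2} = 1
G(26) = mex{1,0,0,3,3} = 2
G(27) = mex{2,1,1,0,0} = 3
G(28) = mex{3,2,2,1,1} = 0
G(29) = mex{0,3,3,2,2} = 1
G(30) = mex{1,0,0,3,3} = 2
G(31) = mex{2,1,1,0,0} = 3
G(32) = mex{3,2,2,1,1} = 0

0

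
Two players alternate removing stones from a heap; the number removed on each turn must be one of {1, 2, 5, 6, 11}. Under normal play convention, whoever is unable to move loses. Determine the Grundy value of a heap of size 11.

1

G(0) = 0
G(1) = mex{0} = 1
G(2) = mex{1,0} = 2
G(3) = mex{2,1} = 0
G(4) = mex{0,2} = 1
G(5) = mex{1,0,0} = 2
G(6) = mex{2,1,1,0} = 3
G(7) = mex{3,2,2,1} = 0
G(8) = mex{0,3,0,2} = 1
G(9) = mex{1,0,1,0} = 2
G(10) = mex{2,1,2,1} = 0
G(11) = mex{0,2,3,2,0} = 1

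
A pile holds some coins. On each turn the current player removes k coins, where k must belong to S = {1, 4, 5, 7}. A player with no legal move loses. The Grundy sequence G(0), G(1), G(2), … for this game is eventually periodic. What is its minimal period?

8

n :  0  1  2  3  4  5  6  7  8  9 10 11 12 13 14 15 16 17
G :  0  1  0  1  2  3  2  3  0  1  0  1  2  3  2  3  0  1
G(n+8) = G(n) holds for n = 0,…,6 (a full window of length max(S) = 7), so the sequence is purely periodic with period 8.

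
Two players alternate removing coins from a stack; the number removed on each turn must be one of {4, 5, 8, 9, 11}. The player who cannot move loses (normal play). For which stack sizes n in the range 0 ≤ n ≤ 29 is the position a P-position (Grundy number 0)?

G(0) = 0
G(1) = mex{} = 0
G(2) = mex{} = 0
G(3) = mex{} = 0
G(4) = mex{0} = 1
G(5) = mex{0,0} = 1
G(6) = mex{0,0} = 1
G(7) = mex{0,0} = 1
G(8) = mex{1,0,0} = 2
G(9) = mex{1,1,0,0} = 2
G(10) = mex{1,1,0,0} = 2
G(11) = mex{1,1,0,0,0} = 2
G(12) = mex{2,1,1,0,0} = 3
G(13) = mex{2,2,1,1,0} = 3
G(14) = mex{2,2,1,1,0} = 3
G(15) = mex{2,2,1,1,1} = 0
G(16) = mex{3,2,2,1,1} = 0
G(17) = mex{3,3,2,2,1} = 0
G(18) = mex{3,3,2,2,1} = 0
G(19) = mex{0,3,2,2,2} = 1
G(20) = mex{0,0,3,2,2} = 1
G(21) = mex{0,0,3,3,2} = 1
G(22) = mex{0,0,3,3,2} = 1
G(23) = mex{1,0,0,3,3} = 2
G(24) = mex{1,1,0,0,3} = 2
G(25) = mex{1,1,0,0,3} = 2
G(26) = mex{1,1,0,0,0} = 2
G(27) = mex{2,1,1,0,0} = 3
G(28) = mex{2,2,1,1,0} = 3
G(29) = mex{2,2,1,1,0} = 3
P-positions are exactly the n with G(n) = 0.

0, 1, 2, 3, 15, 16, 17, 18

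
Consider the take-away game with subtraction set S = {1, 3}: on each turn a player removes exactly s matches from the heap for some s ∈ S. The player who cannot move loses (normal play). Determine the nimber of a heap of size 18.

n :  0  1  2  3  4  5  6  7  8  9 10 11 12 13 14 15 16 17 18
G :  0  1  0  1  0  1  0  1  0  1  0  1  0  1  0  1  0  1  0

0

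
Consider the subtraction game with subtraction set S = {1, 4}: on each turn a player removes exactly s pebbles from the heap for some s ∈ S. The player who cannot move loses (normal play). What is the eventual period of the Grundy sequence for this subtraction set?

5

n :  0  1  2  3  4  5  6  7  8  9 10 11 12 13 14
G :  0  1  0  1  2  0  1  0  1  2  0  1  0  1  2
G(n+5) = G(n) holds for n = 0,…,3 (a full window of length max(S) = 4), so the sequence is purely periodic with period 5.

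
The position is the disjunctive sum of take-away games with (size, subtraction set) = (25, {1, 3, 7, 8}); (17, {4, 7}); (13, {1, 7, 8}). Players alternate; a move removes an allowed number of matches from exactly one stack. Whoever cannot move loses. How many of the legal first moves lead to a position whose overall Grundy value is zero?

0

Stack A, S = {1, 3, 7, 8}:
n :  0  1  2  3  4  5  6  7  8  9 10 11 12 13 14 15 16 17 18 19 20 21 22 23 24 25
G :  0  1  0  1  0  1  0  1  2  3  2  3  2  3  2  0  1  0  1  0  1  0  1  2  3  2
G_A(25) = 2.
Stack B, S = {4, 7}:
G(0) = 0
G(1) = mex{} = 0
G(2) = mex{} = 0
G(3) = mex{} = 0
G(4) = mex{0} = 1
G(5) = mex{0} = 1
G(6) = mex{0} = 1
G(7) = mex{0,0} = 1
G(8) = mex{1,0} = 2
G(9) = mex{1,0} = 2
G(10) = mex{1,0} = 2
G(11) = mex{1,1} = 0
G(12) = mex{2,1} = 0
G(13) = mex{2,1} = 0
G(14) = mex{2,1} = 0
G(15) = mex{0,2} = 1
G(16) = mex{0,2} = 1
G(17) = mex{0,2} = 1
G_B(17) = 1.
Stack C, S = {1, 7, 8}:
n :  0  1  2  3  4  5  6  7  8  9 10 11 12 13
G :  0  1  0  1  0  1  0  1  2  3  2  3  2  3
G_C(13) = 3.
Combined Grundy value = 2 ⊕ 1 ⊕ 3 = 0.
A winning move leaves total XOR = 0, i.e. changes one component's Grundy value g to g ⊕ X where X is the current total.
Stack A: target g' = 2⊕0 = 2, but every legal move changes the Grundy value (mex property), so 0 moves.
Stack B: target g' = 1⊕0 = 1, but every legal move changes the Grundy value (mex property), so 0 moves.
Stack C: target g' = 3⊕0 = 3, but every legal move changes the Grundy value (mex property), so 0 moves.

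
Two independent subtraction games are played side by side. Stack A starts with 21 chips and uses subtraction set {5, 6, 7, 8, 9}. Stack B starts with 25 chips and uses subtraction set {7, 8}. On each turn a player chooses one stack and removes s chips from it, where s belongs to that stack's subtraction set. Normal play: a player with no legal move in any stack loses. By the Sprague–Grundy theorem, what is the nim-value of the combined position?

0

Stack A, S = {5, 6, 7, 8, 9}:
G(0) = 0
G(1) = mex{} = 0
G(2) = mex{} = 0
G(3) = mex{} = 0
G(4) = mex{} = 0
G(5) = mex{0} = 1
G(6) = mex{0,0} = 1
G(7) = mex{0,0,0} = 1
G(8) = mex{0,0,0,0} = 1
G(9) = mex{0,0,0,0,0} = 1
G(10) = mex{1,0,0,0,0} = 2
G(11) = mex{1,1,0,0,0} = 2
G(12) = mex{1,1,1,0,0} = 2
G(13) = mex{1,1,1,1,0} = 2
G(14) = mex{1,1,1,1,1} = 0
G(15) = mex{2,1,1,1,1} = 0
G(16) = mex{2,2,1,1,1} = 0
G(17) = mex{2,2,2,1,1} = 0
G(18) = mex{2,2,2,2,1} = 0
G(19) = mex{0,2,2,2,2} = 1
G(20) = mex{0,0,2,2,2} = 1
G(21) = mex{0,0,0,2,2} = 1
G_A(21) = 1.
Stack B, S = {7, 8}:
G(0) = 0
G(1) = mex{} = 0
G(2) = mex{} = 0
G(3) = mex{} = 0
G(4) = mex{} = 0
G(5) = mex{} = 0
G(6) = mex{} = 0
G(7) = mex{0} = 1
G(8) = mex{0,0} = 1
G(9) = mex{0,0} = 1
G(10) = mex{0,0} = 1
G(11) = mex{0,0} = 1
G(12) = mex{0,0} = 1
G(13) = mex{0,0} = 1
G(14) = mex{1,0} = 2
G(15) = mex{1,1} = 0
G(16) = mex{1,1} = 0
G(17) = mex{1,1} = 0
G(18) = mex{1,1} = 0
G(19) = mex{1,1} = 0
G(20) = mex{1,1} = 0
G(21) = mex{2,1} = 0
G(22) = mex{0,2} = 1
G(23) = mex{0,0} = 1
G(24) = mex{0,0} = 1
G(25) = mex{0,0} = 1
G_B(25) = 1.
Combined Grundy value = 1 ⊕ 1 = 0.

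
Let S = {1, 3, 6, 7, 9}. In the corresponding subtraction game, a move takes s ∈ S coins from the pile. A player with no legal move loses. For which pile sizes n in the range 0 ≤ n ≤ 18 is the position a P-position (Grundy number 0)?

G(0) = 0
G(1) = mex{0} = 1
G(2) = mex{1} = 0
G(3) = mex{0,0} = 1
G(4) = mex{1,1} = 0
G(5) = mex{0,0} = 1
G(6) = mex{1,1,0} = 2
G(7) = mex{2,0,1,0} = 3
G(8) = mex{3,1,0,1} = 2
G(9) = mex{2,2,1,0,0} = 3
G(10) = mex{3,3,0,1,1} = 2
G(11) = mex{2,2,1,0,0} = 3
G(12) = mex{3,3,2,1,1} = 0
G(13) = mex{0,2,3,2,0} = 1
G(14) = mex{1,3,2,3,1} = 0
G(15) = mex{0,0,3,2,2} = 1
G(16) = mex{1,1,2,3,3} = 0
G(17) = mex{0,0,3,2,2} = 1
G(18) = mex{1,1,0,3,3} = 2
P-positions are exactly the n with G(n) = 0.

0, 2, 4, 12, 14, 16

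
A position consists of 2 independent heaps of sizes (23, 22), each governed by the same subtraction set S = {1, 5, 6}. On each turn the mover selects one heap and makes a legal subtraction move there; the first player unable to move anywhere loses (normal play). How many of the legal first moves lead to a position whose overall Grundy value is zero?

All heaps use S = {1, 5, 6}:
n :  0  1  2  3  4  5  6  7  8  9 10 11 12 13 14 15 16 17 18 19 20 21 22 23
G :  0  1  0  1  0  1  2  3  2  3  2  0  1  0  1  0  1  2  3  2  3  2  0  1
Heap A: G(23) = 1.
Heap B: G(22) = 0.
Combined Grundy value = 1 ⊕ 0 = 1.
A winning move leaves total XOR = 0, i.e. changes one component's Grundy value g to g ⊕ X where X is the current total.
Heap A: need g' = 1⊕1 = 0. Options: 23−1→G=0, 23−5→G=3, 23−6→G=2. Hits: 1.
Heap B: need g' = 0⊕1 = 1. Options: 22−1→G=2, 22−5→G=2, 22−6→G=1. Hits: 1.

2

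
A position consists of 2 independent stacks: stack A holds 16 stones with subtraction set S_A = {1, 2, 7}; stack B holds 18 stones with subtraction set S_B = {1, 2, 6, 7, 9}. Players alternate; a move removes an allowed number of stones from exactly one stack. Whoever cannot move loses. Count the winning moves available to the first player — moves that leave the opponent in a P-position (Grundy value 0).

4

Stack A, S = {1, 2, 7}:
n :  0  1  2  3  4  5  6  7  8  9 10 11 12 13 14 15 16
G :  0  1  2  0  1  2  0  1  2  0  1  2  0  1  2  0  1
G_A(16) = 1.
Stack B, S = {1, 2, 6, 7, 9}:
n :  0  1  2  3  4  5  6  7  8  9 10 11 12 13 14 15 16 17 18
G :  0  1  2  0  1  2  3  4  0  1  2  0  1  2  3  4  0  1  2
G_B(18) = 2.
Combined Grundy value = 1 ⊕ 2 = 3.
A winning move leaves total XOR = 0, i.e. changes one component's Grundy value g to g ⊕ X where X is the current total.
Stack A: need g' = 1⊕3 = 2. Options: 16−1→G=0, 16−2→G=2, 16−7→G=0. Hits: 1.
Stack B: need g' = 2⊕3 = 1. Options: 18−1→G=1, 18−2→G=0, 18−6→G=1, 18−7→G=0, 18−9→G=1. Hits: 3.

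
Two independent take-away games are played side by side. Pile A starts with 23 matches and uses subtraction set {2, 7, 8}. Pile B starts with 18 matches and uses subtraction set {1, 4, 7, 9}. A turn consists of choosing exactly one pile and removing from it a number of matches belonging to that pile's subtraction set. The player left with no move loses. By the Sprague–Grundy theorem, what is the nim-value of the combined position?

2

Pile A, S = {2, 7, 8}:
n :  0  1  2  3  4  5  6  7  8  9 10 11 12 13 14 15 16 17 18 19 20 21 22 23
G :  0  0  1  1  0  0  1  1  2  2  0  3  1  2  0  0  1  1  2  0  0  1  1  2
G_A(23) = 2.
Pile B, S = {1, 4, 7, 9}:
G(0) = 0
G(1) = mex{0} = 1
G(2) = mex{1} = 0
G(3) = mex{0} = 1
G(4) = mex{1,0} = 2
G(5) = mex{2,1} = 0
G(6) = mex{0,0} = 1
G(7) = mex{1,1,0} = 2
G(8) = mex{2,2,1} = 0
G(9) = mex{0,0,0,0} = 1
G(10) = mex{1,1,1,1} = 0
G(11) = mex{0,2,2,0} = 1
G(12) = mex{1,0,0,1} = 2
G(13) = mex{2,1,1,2} = 0
G(14) = mex{0,0,2,0} = 1
G(15) = mex{1,1,0,1} = 2
G(16) = mex{2,2,1,2} = 0
G(17) = mex{0,0,0,0} = 1
G(18) = mex{1,1,1,1} = 0
G_B(18) = 0.
Combined Grundy value = 2 ⊕ 0 = 2.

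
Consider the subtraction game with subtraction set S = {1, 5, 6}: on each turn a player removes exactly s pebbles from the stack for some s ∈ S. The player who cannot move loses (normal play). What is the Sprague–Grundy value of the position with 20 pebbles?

G(0) = 0
G(1) = mex{0} = 1
G(2) = mex{1} = 0
G(3) = mex{0} = 1
G(4) = mex{1} = 0
G(5) = mex{0,0} = 1
G(6) = mex{1,1,0} = 2
G(7) = mex{2,0,1} = 3
G(8) = mex{3,1,0} = 2
G(9) = mex{2,0,1} = 3
G(10) = mex{3,1,0} = 2
G(11) = mex{2,2,1} = 0
G(12) = mex{0,3,2} = 1
G(13) = mex{1,2,3} = 0
G(14) = mex{0,3,2} = 1
G(15) = mex{1,2,3} = 0
G(16) = mex{0,0,2} = 1
G(17) = mex{1,1,0} = 2
G(18) = mex{2,0,1} = 3
G(19) = mex{3,1,0} = 2
G(20) = mex{2,0,1} = 3

3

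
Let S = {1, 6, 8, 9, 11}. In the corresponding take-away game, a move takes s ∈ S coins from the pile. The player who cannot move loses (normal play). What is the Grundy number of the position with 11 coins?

2

G(0) = 0
G(1) = mex{0} = 1
G(2) = mex{1} = 0
G(3) = mex{0} = 1
G(4) = mex{1} = 0
G(5) = mex{0} = 1
G(6) = mex{1,0} = 2
G(7) = mex{2,1} = 0
G(8) = mex{0,0,0} = 1
G(9) = mex{1,1,1,0} = 2
G(10) = mex{2,0,0,1} = 3
G(11) = mex{3,1,1,0,0} = 2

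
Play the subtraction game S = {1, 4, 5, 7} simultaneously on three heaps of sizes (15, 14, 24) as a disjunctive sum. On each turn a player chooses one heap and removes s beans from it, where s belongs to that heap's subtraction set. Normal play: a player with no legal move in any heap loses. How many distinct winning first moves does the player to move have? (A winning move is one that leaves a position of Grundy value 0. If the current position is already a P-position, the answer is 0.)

5

All heaps use S = {1, 4, 5, 7}:
n :  0  1  2  3  4  5  6  7  8  9 10 11 12 13 14 15 16 17 18 19 20 21 22 23 24
G :  0  1  0  1  2  3  2  3  0  1  0  1  2  3  2  3  0  1  0  1  2  3  2  3  0
Heap A: G(15) = 3.
Heap B: G(14) = 2.
Heap C: G(24) = 0.
Combined Grundy value = 3 ⊕ 2 ⊕ 0 = 1.
A winning move leaves total XOR = 0, i.e. changes one component's Grundy value g to g ⊕ X where X is the current total.
Heap A: need g' = 3⊕1 = 2. Options: 15−1→G=2, 15−4→G=1, 15−5→G=0, 15−7→G=0. Hits: 1.
Heap B: need g' = 2⊕1 = 3. Options: 14−1→G=3, 14−4→G=0, 14−5→G=1, 14−7→G=3. Hits: 2.
Heap C: need g' = 0⊕1 = 1. Options: 24−1→G=3, 24−4→G=2, 24−5→G=1, 24−7→G=1. Hits: 2.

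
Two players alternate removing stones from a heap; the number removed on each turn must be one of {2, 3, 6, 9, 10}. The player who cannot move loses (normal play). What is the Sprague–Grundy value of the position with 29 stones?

0

n :  0  1  2  3  4  5  6  7  8  9 10 11 12 13 14 15 16 17 18 19 20 21 22 23 24 25 26 27 28 29
G :  0  0  1  1  2  0  3  1  2  2  3  3  0  0  1  1  2  0  3  1  2  2  3  3  0  0  1  1  2  0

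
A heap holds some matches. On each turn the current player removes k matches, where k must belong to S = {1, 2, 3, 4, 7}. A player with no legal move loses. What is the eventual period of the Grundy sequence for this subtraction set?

5

G(0) = 0
G(1) = mex{0} = 1
G(2) = mex{1,0} = 2
G(3) = mex{2,1,0} = 3
G(4) = mex{3,2,1,0} = 4
G(5) = mex{4,3,2,1} = 0
G(6) = mex{0,4,3,2} = 1
G(7) = mex{1,0,4,3,0} = 2
G(8) = mex{2,1,0,4,1} = 3
G(9) = mex{3,2,1,0,2} = 4
G(10) = mex{4,3,2,1,3} = 0
G(11) = mex{0,4,3,2,4} = 1
G(12) = mex{1,0,4,3,0} = 2
G(13) = mex{2,1,0,4,1} = 3
G(14) = mex{3,2,1,0,2} = 4
G(n+5) = G(n) holds for n = 0,…,6 (a full window of length max(S) = 7), so the sequence is purely periodic with period 5.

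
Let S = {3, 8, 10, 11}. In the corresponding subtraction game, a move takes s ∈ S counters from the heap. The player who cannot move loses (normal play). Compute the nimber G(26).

0

G(0) = 0
G(1) = mex{} = 0
G(2) = mex{} = 0
G(3) = mex{0} = 1
G(4) = mex{0} = 1
G(5) = mex{0} = 1
G(6) = mex{1} = 0
G(7) = mex{1} = 0
G(8) = mex{1,0} = 2
G(9) = mex{0,0} = 1
G(10) = mex{0,0,0} = 1
G(11) = mex{2,1,0,0} = 3
G(12) = mex{1,1,0,0} = 2
G(13) = mex{1,1,1,0} = 2
G(14) = mex{3,0,1,1} = 2
G(15) = mex{2,0,1,1} = 3
G(16) = mex{2,2,0,1} = 3
G(17) = mex{2,1,0,0} = 3
G(18) = mex{3,1,2,0} = 4
G(19) = mex{3,3,1,2} = 0
G(20) = mex{3,2,1,1} = 0
G(21) = mex{4,2,3,1} = 0
G(22) = mex{0,2,2,3} = 1
G(23) = mex{0,3,2,2} = 1
G(24) = mex{0,3,2,2} = 1
G(25) = mex{1,3,3,2} = 0
G(26) = mex{1,4,3,3} = 0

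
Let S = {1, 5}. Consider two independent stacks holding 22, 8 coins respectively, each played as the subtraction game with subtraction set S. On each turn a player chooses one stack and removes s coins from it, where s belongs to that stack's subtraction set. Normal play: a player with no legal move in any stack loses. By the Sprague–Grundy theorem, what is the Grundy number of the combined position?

All stacks use S = {1, 5}:
n :  0  1  2  3  4  5  6  7  8  9 10 11 12 13 14 15 16 17 18 19 20 21 22
G :  0  1  0  1  0  1  0  1  0  1  0  1  0  1  0  1  0  1  0  1  0  1  0
Stack A: G(22) = 0.
Stack B: G(8) = 0.
Combined Grundy value = 0 ⊕ 0 = 0.

0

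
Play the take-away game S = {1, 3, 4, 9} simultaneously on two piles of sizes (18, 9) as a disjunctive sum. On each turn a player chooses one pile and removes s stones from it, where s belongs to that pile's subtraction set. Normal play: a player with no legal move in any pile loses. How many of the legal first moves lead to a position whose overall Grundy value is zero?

All piles use S = {1, 3, 4, 9}:
n :  0  1  2  3  4  5  6  7  8  9 10 11 12 13 14 15 16 17 18
G :  0  1  0  1  2  3  2  0  1  4  3  2  0  1  0  1  2  3  2
Pile A: G(18) = 2.
Pile B: G(9) = 4.
Combined Grundy value = 2 ⊕ 4 = 6.
A winning move leaves total XOR = 0, i.e. changes one component's Grundy value g to g ⊕ X where X is the current total.
Pile A: need g' = 2⊕6 = 4. Options: 18−1→G=3, 18−3→G=1, 18−4→G=0, 18−9→G=4. Hits: 1.
Pile B: need g' = 4⊕6 = 2. Options: 9−1→G=1, 9−3→G=2, 9−4→G=3, 9−9→G=0. Hits: 1.

2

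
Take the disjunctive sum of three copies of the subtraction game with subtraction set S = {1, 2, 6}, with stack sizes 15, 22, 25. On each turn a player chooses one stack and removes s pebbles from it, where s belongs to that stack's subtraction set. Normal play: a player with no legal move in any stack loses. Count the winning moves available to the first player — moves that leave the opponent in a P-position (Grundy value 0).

All stacks use S = {1, 2, 6}:
G(0) = 0
G(1) = mex{0} = 1
G(2) = mex{1,0} = 2
G(3) = mex{2,1} = 0
G(4) = mex{0,2} = 1
G(5) = mex{1,0} = 2
G(6) = mex{2,1,0} = 3
G(7) = mex{3,2,1} = 0
G(8) = mex{0,3,2} = 1
G(9) = mex{1,0,0} = 2
G(10) = mex{2,1,1} = 0
G(11) = mex{0,2,2} = 1
G(12) = mex{1,0,3} = 2
G(13) = mex{2,1,0} = 3
G(14) = mex{3,2,1} = 0
G(15) = mex{0,3,2} = 1
G(16) = mex{1,0,0} = 2
G(17) = mex{2,1,1} = 0
G(18) = mex{0,2,2} = 1
G(19) = mex{1,0,3} = 2
G(20) = mex{2,1,0} = 3
G(21) = mex{3,2,1} = 0
G(22) = mex{0,3,2} = 1
G(23) = mex{1,0,0} = 2
G(24) = mex{2,1,1} = 0
G(25) = mex{0,2,2} = 1
Stack A: G(15) = 1.
Stack B: G(22) = 1.
Stack C: G(25) = 1.
Combined Grundy value = 1 ⊕ 1 ⊕ 1 = 1.
A winning move leaves total XOR = 0, i.e. changes one component's Grundy value g to g ⊕ X where X is the current total.
Stack A: need g' = 1⊕1 = 0. Options: 15−1→G=0, 15−2→G=3, 15−6→G=2. Hits: 1.
Stack B: need g' = 1⊕1 = 0. Options: 22−1→G=0, 22−2→G=3, 22−6→G=2. Hits: 1.
Stack C: need g' = 1⊕1 = 0. Options: 25−1→G=0, 25−2→G=2, 25−6→G=2. Hits: 1.

3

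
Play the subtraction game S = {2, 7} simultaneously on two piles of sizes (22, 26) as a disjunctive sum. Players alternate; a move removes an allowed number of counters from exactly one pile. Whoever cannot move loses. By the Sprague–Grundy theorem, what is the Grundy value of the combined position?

All piles use S = {2, 7}:
n :  0  1  2  3  4  5  6  7  8  9 10 11 12 13 14 15 16 17 18 19 20 21 22 23 24 25 26
G :  0  0  1  1  0  0  1  1  2  0  0  1  1  0  0  1  1  2  0  0  1  1  0  0  1  1  2
Pile A: G(22) = 0.
Pile B: G(26) = 2.
Combined Grundy value = 0 ⊕ 2 = 2.

2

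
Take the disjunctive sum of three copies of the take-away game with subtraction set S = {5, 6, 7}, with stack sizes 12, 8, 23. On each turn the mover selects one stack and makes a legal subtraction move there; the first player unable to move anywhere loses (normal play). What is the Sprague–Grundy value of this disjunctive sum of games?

All stacks use S = {5, 6, 7}:
G(0) = 0
G(1) = mex{} = 0
G(2) = mex{} = 0
G(3) = mex{} = 0
G(4) = mex{} = 0
G(5) = mex{0} = 1
G(6) = mex{0,0} = 1
G(7) = mex{0,0,0} = 1
G(8) = mex{0,0,0} = 1
G(9) = mex{0,0,0} = 1
G(10) = mex{1,0,0} = 2
G(11) = mex{1,1,0} = 2
G(12) = mex{1,1,1} = 0
G(13) = mex{1,1,1} = 0
G(14) = mex{1,1,1} = 0
G(15) = mex{2,1,1} = 0
G(16) = mex{2,2,1} = 0
G(17) = mex{0,2,2} = 1
G(18) = mex{0,0,2} = 1
G(19) = mex{0,0,0} = 1
G(20) = mex{0,0,0} = 1
G(21) = mex{0,0,0} = 1
G(22) = mex{1,0,0} = 2
G(23) = mex{1,1,0} = 2
Stack A: G(12) = 0.
Stack B: G(8) = 1.
Stack C: G(23) = 2.
Combined Grundy value = 0 ⊕ 1 ⊕ 2 = 3.

3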